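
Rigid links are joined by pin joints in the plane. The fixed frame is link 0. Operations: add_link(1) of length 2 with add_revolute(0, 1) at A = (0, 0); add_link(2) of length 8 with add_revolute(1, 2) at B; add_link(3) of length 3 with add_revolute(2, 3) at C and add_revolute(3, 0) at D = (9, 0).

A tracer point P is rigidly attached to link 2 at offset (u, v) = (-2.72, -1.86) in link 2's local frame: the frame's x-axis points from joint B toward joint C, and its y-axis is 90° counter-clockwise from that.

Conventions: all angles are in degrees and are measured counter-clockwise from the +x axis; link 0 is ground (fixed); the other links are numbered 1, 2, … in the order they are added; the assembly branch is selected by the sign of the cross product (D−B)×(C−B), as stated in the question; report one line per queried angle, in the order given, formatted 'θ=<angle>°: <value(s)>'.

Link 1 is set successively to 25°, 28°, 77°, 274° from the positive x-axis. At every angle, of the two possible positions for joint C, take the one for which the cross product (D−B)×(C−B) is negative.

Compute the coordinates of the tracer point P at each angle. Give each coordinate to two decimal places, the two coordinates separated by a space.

A=(0,0), D=(9.00,0)
θ=25°: B = A + 2.00·(cos25°, sin25°) = (1.8126, 0.8452)
θ=25°: |BD| = 7.2369
θ=25°: circle(B,8.00) ∩ circle(D,3.00): a=7.4184, h=2.9945
θ=25°:   candidates: C₊=(9.5300,2.9528) cross=21.671; C₋=(8.8305,-2.9952) cross=-21.671
θ=25°:   branch - wants cross < 0 → take C=(8.8305,-2.9952) (cross=-21.671)
θ=25°: ex = (C−B)/|BC| = (0.8772,-0.4801); ey = (0.4801,0.8772)
θ=25°: P = B + -2.72·ex + -1.86·ey = (-1.4664,0.5193)
θ=28°: B = A + 2.00·(cos28°, sin28°) = (1.7659, 0.9389)
θ=28°: |BD| = 7.2948
θ=28°: circle(B,8.00) ∩ circle(D,3.00): a=7.4172, h=2.9975
θ=28°:   candidates: C₊=(9.5072,2.9568) cross=21.866; C₋=(8.7356,-2.9883) cross=-21.866
θ=28°:   branch - wants cross < 0 → take C=(8.7356,-2.9883) (cross=-21.866)
θ=28°: ex = (C−B)/|BC| = (0.8712,-0.4909); ey = (0.4909,0.8712)
θ=28°: P = B + -2.72·ex + -1.86·ey = (-1.5169,0.6538)
θ=77°: B = A + 2.00·(cos77°, sin77°) = (0.4499, 1.9487)
θ=77°: |BD| = 8.7694
θ=77°: circle(B,8.00) ∩ circle(D,3.00): a=7.5206, h=2.7277
θ=77°:   candidates: C₊=(8.3886,2.9370) cross=23.921; C₋=(7.1763,-2.3820) cross=-23.921
θ=77°:   branch - wants cross < 0 → take C=(7.1763,-2.3820) (cross=-23.921)
θ=77°: ex = (C−B)/|BC| = (0.8408,-0.5413); ey = (0.5413,0.8408)
θ=77°: P = B + -2.72·ex + -1.86·ey = (-2.8440,1.8573)
θ=274°: B = A + 2.00·(cos274°, sin274°) = (0.1395, -1.9951)
θ=274°: |BD| = 9.0823
θ=274°: circle(B,8.00) ∩ circle(D,3.00): a=7.5690, h=2.5903
θ=274°:   candidates: C₊=(6.9546,2.1946) cross=23.526; C₋=(8.0927,-2.8595) cross=-23.526
θ=274°:   branch - wants cross < 0 → take C=(8.0927,-2.8595) (cross=-23.526)
θ=274°: ex = (C−B)/|BC| = (0.9941,-0.1080); ey = (0.1080,0.9941)
θ=274°: P = B + -2.72·ex + -1.86·ey = (-2.7655,-3.5504)

θ=25°: -1.47 0.52
θ=28°: -1.52 0.65
θ=77°: -2.84 1.86
θ=274°: -2.77 -3.55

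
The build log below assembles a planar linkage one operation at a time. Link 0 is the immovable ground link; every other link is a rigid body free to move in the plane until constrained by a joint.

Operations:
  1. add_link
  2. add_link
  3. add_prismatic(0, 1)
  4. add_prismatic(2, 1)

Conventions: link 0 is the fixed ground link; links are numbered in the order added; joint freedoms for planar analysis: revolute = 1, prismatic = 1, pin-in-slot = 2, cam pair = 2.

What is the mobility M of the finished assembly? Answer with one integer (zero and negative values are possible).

link 0 = ground. State L|J1|J2 = 1|0|0
+link1  2|0|0
+link2  3|0|0
P(0,1) f=1→J1  3|1|0
P(2,1) f=1→J1  3|2|0
M = 3(3−1)−2·2−0 = 6−4−0 = 2

M = 2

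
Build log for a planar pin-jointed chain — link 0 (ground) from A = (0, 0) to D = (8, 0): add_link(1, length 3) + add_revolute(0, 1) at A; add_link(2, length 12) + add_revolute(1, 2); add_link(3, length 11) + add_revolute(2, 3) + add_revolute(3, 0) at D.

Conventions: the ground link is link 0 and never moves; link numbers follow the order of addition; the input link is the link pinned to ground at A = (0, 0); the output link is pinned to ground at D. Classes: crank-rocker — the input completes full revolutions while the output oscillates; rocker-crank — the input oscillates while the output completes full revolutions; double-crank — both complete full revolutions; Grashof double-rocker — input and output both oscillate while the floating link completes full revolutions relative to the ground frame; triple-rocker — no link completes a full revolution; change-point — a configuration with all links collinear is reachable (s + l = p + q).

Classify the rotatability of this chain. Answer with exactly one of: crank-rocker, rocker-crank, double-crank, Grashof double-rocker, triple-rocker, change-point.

lengths: ground=8, input=3, coupler=12, output=11
sorted: s=3 (shortest), l=12 (longest), p+q=19
s + l = 15 vs p + q = 19
s + l < p + q (Grashof) with shortest = input link → crank-rocker

crank-rocker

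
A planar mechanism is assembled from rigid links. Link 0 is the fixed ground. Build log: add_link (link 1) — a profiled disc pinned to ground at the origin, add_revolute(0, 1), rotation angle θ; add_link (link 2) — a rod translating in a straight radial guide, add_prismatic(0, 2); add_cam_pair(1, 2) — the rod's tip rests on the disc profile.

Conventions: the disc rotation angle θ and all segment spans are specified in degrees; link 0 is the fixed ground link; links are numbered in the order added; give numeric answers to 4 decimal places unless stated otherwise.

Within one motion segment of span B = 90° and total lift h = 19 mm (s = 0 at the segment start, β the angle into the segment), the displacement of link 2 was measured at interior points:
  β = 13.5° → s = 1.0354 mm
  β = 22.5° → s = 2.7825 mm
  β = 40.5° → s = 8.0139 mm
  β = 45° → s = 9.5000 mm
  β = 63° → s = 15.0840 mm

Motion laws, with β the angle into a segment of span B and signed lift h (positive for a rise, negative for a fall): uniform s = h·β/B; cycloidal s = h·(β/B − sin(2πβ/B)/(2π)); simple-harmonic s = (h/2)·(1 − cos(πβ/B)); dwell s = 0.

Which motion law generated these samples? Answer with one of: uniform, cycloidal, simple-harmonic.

candidates at β/B = r: uniform s = h·r (linear in β); cycloidal s = h·(r − sin(2πr)/(2π)); simple-harmonic s = (h/2)(1 − cos(πr))
β=13.5°: printed 1.0354 | uniform 2.8500, cycloidal 0.4036, simple-harmonic 1.0354
β=22.5°: printed 2.7825 | uniform 4.7500, cycloidal 1.7261, simple-harmonic 2.7825
β=40.5°: printed 8.0139 | uniform 8.5500, cycloidal 7.6155, simple-harmonic 8.0139
β=45°: printed 9.5000 | uniform 9.5000, cycloidal 9.5000, simple-harmonic 9.5000
β=63°: printed 15.0840 | uniform 13.3000, cycloidal 16.1759, simple-harmonic 15.0840
only one law matches every sample → simple-harmonic

simple-harmonic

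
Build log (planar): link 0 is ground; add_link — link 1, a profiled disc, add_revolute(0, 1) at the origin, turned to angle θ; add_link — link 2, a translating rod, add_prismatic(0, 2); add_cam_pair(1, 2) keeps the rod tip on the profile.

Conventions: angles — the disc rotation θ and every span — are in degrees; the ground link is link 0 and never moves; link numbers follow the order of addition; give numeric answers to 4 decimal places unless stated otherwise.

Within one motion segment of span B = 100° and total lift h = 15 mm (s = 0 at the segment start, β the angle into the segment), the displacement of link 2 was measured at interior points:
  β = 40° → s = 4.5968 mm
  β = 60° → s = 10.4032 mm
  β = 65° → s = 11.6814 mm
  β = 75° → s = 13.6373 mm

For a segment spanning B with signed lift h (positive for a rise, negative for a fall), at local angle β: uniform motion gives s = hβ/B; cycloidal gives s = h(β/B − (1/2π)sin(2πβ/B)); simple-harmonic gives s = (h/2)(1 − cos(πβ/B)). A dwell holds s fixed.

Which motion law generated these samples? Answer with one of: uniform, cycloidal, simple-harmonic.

candidates at β/B = r: uniform s = h·r (linear in β); cycloidal s = h·(r − sin(2πr)/(2π)); simple-harmonic s = (h/2)(1 − cos(πr))
β=40°: printed 4.5968 | uniform 6.0000, cycloidal 4.5968, simple-harmonic 5.1824
β=60°: printed 10.4032 | uniform 9.0000, cycloidal 10.4032, simple-harmonic 9.8176
β=65°: printed 11.6814 | uniform 9.7500, cycloidal 11.6814, simple-harmonic 10.9049
β=75°: printed 13.6373 | uniform 11.2500, cycloidal 13.6373, simple-harmonic 12.8033
only one law matches every sample → cycloidal

cycloidal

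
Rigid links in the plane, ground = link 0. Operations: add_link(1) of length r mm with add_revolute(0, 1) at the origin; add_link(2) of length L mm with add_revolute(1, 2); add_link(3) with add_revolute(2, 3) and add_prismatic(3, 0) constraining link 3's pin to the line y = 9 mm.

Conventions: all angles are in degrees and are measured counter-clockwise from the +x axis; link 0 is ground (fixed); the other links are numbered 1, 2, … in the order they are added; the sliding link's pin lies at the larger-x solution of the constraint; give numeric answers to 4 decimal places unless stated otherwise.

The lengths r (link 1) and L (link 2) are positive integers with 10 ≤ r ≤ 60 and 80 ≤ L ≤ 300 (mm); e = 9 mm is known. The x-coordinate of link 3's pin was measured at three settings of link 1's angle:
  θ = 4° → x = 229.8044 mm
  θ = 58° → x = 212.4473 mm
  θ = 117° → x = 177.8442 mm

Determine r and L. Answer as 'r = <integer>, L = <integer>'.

constraint per measurement: (x − r cos θ)² + (r sin θ − e)² = L²
subtracting the θ₁ and θ₂ equations cancels the r² and L² terms:
r = (x₁² − x₂²) / (2[(x₁cos θ₁ + e sin θ₁) − (x₂cos θ₂ + e sin θ₂)]) = 35.0000 → r = 35
L² = (x₁ − r cos θ₁)² + (r sin θ₁ − e)² = 38024.9931 → L = 195.0000 → L = 195
check at θ₃=117°: x = 177.8442 (printed 177.8442) ✓

r = 35, L = 195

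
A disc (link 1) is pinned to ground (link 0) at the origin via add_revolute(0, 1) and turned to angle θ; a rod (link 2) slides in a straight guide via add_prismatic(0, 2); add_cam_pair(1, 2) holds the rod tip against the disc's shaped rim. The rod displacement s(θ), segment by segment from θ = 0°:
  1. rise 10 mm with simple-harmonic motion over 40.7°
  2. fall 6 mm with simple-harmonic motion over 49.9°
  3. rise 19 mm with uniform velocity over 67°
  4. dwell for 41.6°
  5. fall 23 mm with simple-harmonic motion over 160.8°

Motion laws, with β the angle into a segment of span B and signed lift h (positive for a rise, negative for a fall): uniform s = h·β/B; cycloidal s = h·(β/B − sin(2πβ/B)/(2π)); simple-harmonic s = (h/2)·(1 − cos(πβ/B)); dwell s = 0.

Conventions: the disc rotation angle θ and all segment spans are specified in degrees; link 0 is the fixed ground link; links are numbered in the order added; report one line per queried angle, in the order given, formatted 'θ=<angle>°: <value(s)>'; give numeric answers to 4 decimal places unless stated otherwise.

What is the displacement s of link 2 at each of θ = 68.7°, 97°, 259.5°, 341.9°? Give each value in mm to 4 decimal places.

segment 1 (0° to 40.7°, simple-harmonic, h = 10) is passed completely: s = 0.0000 + (10) = 10.0000
θ = 68.7° falls in segment 2 (40.7° to 90.6°, simple-harmonic, h = -6): β = 68.7 − 40.7 = 28°, B = 49.9°; Δs = -6/2·(1 − cos(π·0.5611)) = -3.5725; s = 10.0000 − 3.5725 = 6.4275
segment 2 (40.7° to 90.6°, simple-harmonic, h = -6) is passed completely: s = 10.0000 + (-6) = 4.0000
θ = 97° falls in segment 3 (90.6° to 157.6°, uniform, h = 19): β = 97 − 90.6 = 6.4°, B = 67°; Δs = 19·6.4/67 = 1.8149; s = 4.0000 + 1.8149 = 5.8149
segment 3 (90.6° to 157.6°, uniform, h = 19) is passed completely: s = 4.0000 + (19) = 23.0000
segment 4 (157.6° to 199.2°, dwell): s unchanged at 23.0000
θ = 259.5° falls in segment 5 (199.2° to 360°, simple-harmonic, h = -23): β = 259.5 − 199.2 = 60.3°, B = 160.8°; Δs = -23/2·(1 − cos(π·0.3750)) = -7.0991; s = 23.0000 − 7.0991 = 15.9009
θ = 341.9° falls in segment 5 (199.2° to 360°, simple-harmonic, h = -23): β = 341.9 − 199.2 = 142.7°, B = 160.8°; Δs = -23/2·(1 − cos(π·0.8874)) = -22.2884; s = 23.0000 − 22.2884 = 0.7116

θ=68.7°: 6.4275
θ=97°: 5.8149
θ=259.5°: 15.9009
θ=341.9°: 0.7116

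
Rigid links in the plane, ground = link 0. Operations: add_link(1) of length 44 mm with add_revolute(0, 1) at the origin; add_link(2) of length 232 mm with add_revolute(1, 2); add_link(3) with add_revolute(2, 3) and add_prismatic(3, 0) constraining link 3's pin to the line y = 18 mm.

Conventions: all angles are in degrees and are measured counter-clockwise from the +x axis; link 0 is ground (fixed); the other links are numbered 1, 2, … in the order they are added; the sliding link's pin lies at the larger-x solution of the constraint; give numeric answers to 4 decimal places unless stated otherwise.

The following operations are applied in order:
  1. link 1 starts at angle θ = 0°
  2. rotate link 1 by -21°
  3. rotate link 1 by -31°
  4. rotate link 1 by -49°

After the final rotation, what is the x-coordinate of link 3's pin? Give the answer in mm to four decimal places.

geometry: r = 44 mm, L = 232 mm, e = 18 mm; θ starts at 0°
rotate link 1 by -21°: θ ← 0° -21° = -21°
rotate link 1 by -31°: θ ← -21° -31° = -52°
rotate link 1 by -49°: θ ← -52° -49° = -101°
crank pin P = (r cos θ, r sin θ) = (-8.395596, -43.191596)
h = r sin θ − e = -43.191596 − 18 = -61.191596
x = r cos θ + √(L² − h²) = -8.395596 + 223.784692 = 215.389097

215.3891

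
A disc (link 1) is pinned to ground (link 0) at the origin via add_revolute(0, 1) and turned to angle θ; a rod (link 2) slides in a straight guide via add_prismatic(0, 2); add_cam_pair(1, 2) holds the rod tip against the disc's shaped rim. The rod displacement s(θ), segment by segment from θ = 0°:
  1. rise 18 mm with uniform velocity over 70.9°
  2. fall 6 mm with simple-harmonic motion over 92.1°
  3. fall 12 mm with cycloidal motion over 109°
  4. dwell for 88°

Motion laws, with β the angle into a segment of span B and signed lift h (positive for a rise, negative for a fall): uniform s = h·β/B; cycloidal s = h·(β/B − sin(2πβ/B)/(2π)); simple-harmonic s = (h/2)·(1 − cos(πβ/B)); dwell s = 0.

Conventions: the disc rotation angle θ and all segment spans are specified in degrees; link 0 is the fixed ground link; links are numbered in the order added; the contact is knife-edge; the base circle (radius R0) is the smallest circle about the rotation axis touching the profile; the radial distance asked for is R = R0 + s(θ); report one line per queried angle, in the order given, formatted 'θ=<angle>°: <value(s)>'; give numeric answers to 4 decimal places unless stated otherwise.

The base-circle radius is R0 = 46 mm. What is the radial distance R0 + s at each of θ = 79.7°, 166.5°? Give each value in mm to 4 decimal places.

segment 1 (0° to 70.9°, uniform, h = 18) is passed completely: s = 0.0000 + (18) = 18.0000
θ = 79.7° falls in segment 2 (70.9° to 163°, simple-harmonic, h = -6): β = 79.7 − 70.9 = 8.8°, B = 92.1°; Δs = -6/2·(1 − cos(π·0.0955)) = -0.1341; s = 18.0000 − 0.1341 = 17.8659
segment 2 (70.9° to 163°, simple-harmonic, h = -6) is passed completely: s = 18.0000 + (-6) = 12.0000
θ = 166.5° falls in segment 3 (163° to 272°, cycloidal, h = -12): β = 166.5 − 163 = 3.5°, B = 109°; Δs = -12·(0.0321 − sin(2π·0.0321)/(2π)) = -0.0026; s = 12.0000 − 0.0026 = 11.9974
θ=79.7°: R = R0 + s = 46 + 17.8659 = 63.8659
θ=166.5°: R = R0 + s = 46 + 11.9974 = 57.9974

θ=79.7°: 63.8659
θ=166.5°: 57.9974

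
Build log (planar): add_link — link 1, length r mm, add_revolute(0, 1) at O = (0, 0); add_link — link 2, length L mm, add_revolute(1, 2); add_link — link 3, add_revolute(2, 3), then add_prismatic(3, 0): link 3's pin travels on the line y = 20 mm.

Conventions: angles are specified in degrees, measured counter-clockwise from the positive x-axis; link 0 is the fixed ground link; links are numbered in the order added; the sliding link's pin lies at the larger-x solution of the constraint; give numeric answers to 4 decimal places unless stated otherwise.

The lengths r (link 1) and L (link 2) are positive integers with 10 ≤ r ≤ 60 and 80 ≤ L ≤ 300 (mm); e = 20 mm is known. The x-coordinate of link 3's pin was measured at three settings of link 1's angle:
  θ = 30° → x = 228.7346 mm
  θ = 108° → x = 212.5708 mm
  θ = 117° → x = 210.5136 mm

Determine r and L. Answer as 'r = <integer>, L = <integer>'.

constraint per measurement: (x − r cos θ)² + (r sin θ − e)² = L²
subtracting the θ₁ and θ₂ equations cancels the r² and L² terms:
r = (x₁² − x₂²) / (2[(x₁cos θ₁ + e sin θ₁) − (x₂cos θ₂ + e sin θ₂)]) = 14.0000 → r = 14
L² = (x₁ − r cos θ₁)² + (r sin θ₁ − e)² = 47088.9980 → L = 217.0000 → L = 217
check at θ₃=117°: x = 210.5136 (printed 210.5136) ✓

r = 14, L = 217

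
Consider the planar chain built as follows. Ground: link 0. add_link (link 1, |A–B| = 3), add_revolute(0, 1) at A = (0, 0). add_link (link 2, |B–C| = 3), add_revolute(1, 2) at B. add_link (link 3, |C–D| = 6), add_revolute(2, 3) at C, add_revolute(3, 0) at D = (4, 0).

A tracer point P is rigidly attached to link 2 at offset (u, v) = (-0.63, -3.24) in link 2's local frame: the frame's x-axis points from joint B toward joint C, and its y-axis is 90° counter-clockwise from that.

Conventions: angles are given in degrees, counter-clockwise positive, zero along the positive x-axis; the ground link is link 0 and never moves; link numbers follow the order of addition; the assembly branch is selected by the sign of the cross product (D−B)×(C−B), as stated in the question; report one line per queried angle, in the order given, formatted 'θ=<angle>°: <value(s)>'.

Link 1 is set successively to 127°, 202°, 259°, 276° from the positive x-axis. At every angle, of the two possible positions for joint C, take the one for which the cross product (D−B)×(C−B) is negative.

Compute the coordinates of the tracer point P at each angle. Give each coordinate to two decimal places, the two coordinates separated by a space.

A=(0,0), D=(4.00,0)
θ=127°: B = A + 3.00·(cos127°, sin127°) = (-1.8054, 2.3959)
θ=127°: |BD| = 6.2804
θ=127°: circle(B,3.00) ∩ circle(D,6.00): a=0.9907, h=2.8317
θ=127°:   candidates: C₊=(0.1906,4.6355) cross=17.784; C₋=(-1.9700,-0.5996) cross=-17.784
θ=127°:   branch - wants cross < 0 → take C=(-1.9700,-0.5996) (cross=-17.784)
θ=127°: ex = (C−B)/|BC| = (-0.0548,-0.9985); ey = (0.9985,-0.0548)
θ=127°: P = B + -0.63·ex + -3.24·ey = (-5.0060,3.2026)
θ=202°: B = A + 3.00·(cos202°, sin202°) = (-2.7816, -1.1238)
θ=202°: |BD| = 6.8740
θ=202°: circle(B,3.00) ∩ circle(D,6.00): a=1.4731, h=2.6134
θ=202°:   candidates: C₊=(-1.7555,1.6953) cross=17.965; C₋=(-0.9010,-3.4612) cross=-17.965
θ=202°:   branch - wants cross < 0 → take C=(-0.9010,-3.4612) (cross=-17.965)
θ=202°: ex = (C−B)/|BC| = (0.6268,-0.7791); ey = (0.7791,0.6268)
θ=202°: P = B + -0.63·ex + -3.24·ey = (-5.7009,-2.6640)
θ=259°: B = A + 3.00·(cos259°, sin259°) = (-0.5724, -2.9449)
θ=259°: |BD| = 5.4387
θ=259°: circle(B,3.00) ∩ circle(D,6.00): a=0.2371, h=2.9906
θ=259°:   candidates: C₊=(-1.9924,-0.3022) cross=16.265; C₋=(1.2463,-5.3308) cross=-16.265
θ=259°:   branch - wants cross < 0 → take C=(1.2463,-5.3308) (cross=-16.265)
θ=259°: ex = (C−B)/|BC| = (0.6062,-0.7953); ey = (0.7953,0.6062)
θ=259°: P = B + -0.63·ex + -3.24·ey = (-3.5311,-4.4080)
θ=276°: B = A + 3.00·(cos276°, sin276°) = (0.3136, -2.9836)
θ=276°: |BD| = 4.7425
θ=276°: circle(B,3.00) ∩ circle(D,6.00): a=-0.4753, h=2.9621
θ=276°:   candidates: C₊=(-1.9194,-0.9801) cross=14.048; C₋=(1.8076,-5.5851) cross=-14.048
θ=276°:   branch - wants cross < 0 → take C=(1.8076,-5.5851) (cross=-14.048)
θ=276°: ex = (C−B)/|BC| = (0.4980,-0.8672); ey = (0.8672,0.4980)
θ=276°: P = B + -0.63·ex + -3.24·ey = (-2.8098,-4.0508)

θ=127°: -5.01 3.20
θ=202°: -5.70 -2.66
θ=259°: -3.53 -4.41
θ=276°: -2.81 -4.05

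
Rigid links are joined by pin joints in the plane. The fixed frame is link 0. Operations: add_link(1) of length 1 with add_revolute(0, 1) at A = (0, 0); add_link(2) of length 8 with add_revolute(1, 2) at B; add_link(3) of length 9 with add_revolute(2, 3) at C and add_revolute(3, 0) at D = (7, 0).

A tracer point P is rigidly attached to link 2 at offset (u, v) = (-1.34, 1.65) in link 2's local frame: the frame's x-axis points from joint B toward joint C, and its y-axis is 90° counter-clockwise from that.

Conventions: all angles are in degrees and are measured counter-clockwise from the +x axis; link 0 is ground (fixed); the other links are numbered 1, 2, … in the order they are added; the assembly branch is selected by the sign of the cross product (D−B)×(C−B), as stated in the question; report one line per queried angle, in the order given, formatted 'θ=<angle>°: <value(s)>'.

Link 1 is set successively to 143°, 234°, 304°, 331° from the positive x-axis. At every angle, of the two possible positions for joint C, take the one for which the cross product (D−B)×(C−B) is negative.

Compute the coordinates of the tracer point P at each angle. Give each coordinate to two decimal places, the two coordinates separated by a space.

A=(0,0), D=(7.00,0)
θ=143°: B = A + 1.00·(cos143°, sin143°) = (-0.7986, 0.6018)
θ=143°: |BD| = 7.8218
θ=143°: circle(B,8.00) ∩ circle(D,9.00): a=2.8242, h=7.4849
θ=143°:   candidates: C₊=(2.5931,7.8472) cross=58.546; C₋=(1.4413,-7.0782) cross=-58.546
θ=143°:   branch - wants cross < 0 → take C=(1.4413,-7.0782) (cross=-58.546)
θ=143°: ex = (C−B)/|BC| = (0.2800,-0.9600); ey = (0.9600,0.2800)
θ=143°: P = B + -1.34·ex + 1.65·ey = (0.4102,2.3502)
θ=234°: B = A + 1.00·(cos234°, sin234°) = (-0.5878, -0.8090)
θ=234°: |BD| = 7.6308
θ=234°: circle(B,8.00) ∩ circle(D,9.00): a=2.7015, h=7.5301
θ=234°:   candidates: C₊=(1.3001,6.9650) cross=57.460; C₋=(2.8968,-8.0102) cross=-57.460
θ=234°:   branch - wants cross < 0 → take C=(2.8968,-8.0102) (cross=-57.460)
θ=234°: ex = (C−B)/|BC| = (0.4356,-0.9002); ey = (0.9002,0.4356)
θ=234°: P = B + -1.34·ex + 1.65·ey = (0.3138,1.1159)
θ=304°: B = A + 1.00·(cos304°, sin304°) = (0.5592, -0.8290)
θ=304°: |BD| = 6.4939
θ=304°: circle(B,8.00) ∩ circle(D,9.00): a=1.9381, h=7.7617
θ=304°:   candidates: C₊=(1.4905,7.1166) cross=50.404; C₋=(3.4723,-8.2798) cross=-50.404
θ=304°:   branch - wants cross < 0 → take C=(3.4723,-8.2798) (cross=-50.404)
θ=304°: ex = (C−B)/|BC| = (0.3641,-0.9313); ey = (0.9313,0.3641)
θ=304°: P = B + -1.34·ex + 1.65·ey = (1.6080,1.0198)
θ=331°: B = A + 1.00·(cos331°, sin331°) = (0.8746, -0.4848)
θ=331°: |BD| = 6.1445
θ=331°: circle(B,8.00) ∩ circle(D,9.00): a=1.6889, h=7.8197
θ=331°:   candidates: C₊=(1.9413,7.4438) cross=48.048; C₋=(3.1753,-8.1469) cross=-48.048
θ=331°:   branch - wants cross < 0 → take C=(3.1753,-8.1469) (cross=-48.048)
θ=331°: ex = (C−B)/|BC| = (0.2876,-0.9578); ey = (0.9578,0.2876)
θ=331°: P = B + -1.34·ex + 1.65·ey = (2.0696,1.2731)

θ=143°: 0.41 2.35
θ=234°: 0.31 1.12
θ=304°: 1.61 1.02
θ=331°: 2.07 1.27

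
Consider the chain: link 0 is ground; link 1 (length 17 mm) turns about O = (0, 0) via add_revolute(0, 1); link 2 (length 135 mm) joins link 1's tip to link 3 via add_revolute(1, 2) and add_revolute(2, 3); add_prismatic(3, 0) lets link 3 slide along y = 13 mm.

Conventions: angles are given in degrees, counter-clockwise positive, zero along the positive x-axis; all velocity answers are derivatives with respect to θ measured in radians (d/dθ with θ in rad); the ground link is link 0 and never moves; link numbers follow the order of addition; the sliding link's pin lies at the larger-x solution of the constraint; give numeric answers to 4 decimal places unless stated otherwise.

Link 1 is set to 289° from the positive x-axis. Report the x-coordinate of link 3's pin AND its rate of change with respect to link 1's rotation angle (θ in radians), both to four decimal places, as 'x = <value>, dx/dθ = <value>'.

geometry: r = 17 mm, L = 135 mm, e = 13 mm
crank pin P = (r cos θ, r sin θ) = (5.534659, -16.073816)
h = r sin θ − e = -16.073816 − 13 = -29.073816
x = r cos θ + √(L² − h²) = 5.534659 + 131.832140 = 137.366799
dx/dθ = −r sin θ − h·r cos θ/√(L² − h²) (θ in radians; h = -29.073816) = 17.294411

x = 137.3668, dx/dθ = 17.2944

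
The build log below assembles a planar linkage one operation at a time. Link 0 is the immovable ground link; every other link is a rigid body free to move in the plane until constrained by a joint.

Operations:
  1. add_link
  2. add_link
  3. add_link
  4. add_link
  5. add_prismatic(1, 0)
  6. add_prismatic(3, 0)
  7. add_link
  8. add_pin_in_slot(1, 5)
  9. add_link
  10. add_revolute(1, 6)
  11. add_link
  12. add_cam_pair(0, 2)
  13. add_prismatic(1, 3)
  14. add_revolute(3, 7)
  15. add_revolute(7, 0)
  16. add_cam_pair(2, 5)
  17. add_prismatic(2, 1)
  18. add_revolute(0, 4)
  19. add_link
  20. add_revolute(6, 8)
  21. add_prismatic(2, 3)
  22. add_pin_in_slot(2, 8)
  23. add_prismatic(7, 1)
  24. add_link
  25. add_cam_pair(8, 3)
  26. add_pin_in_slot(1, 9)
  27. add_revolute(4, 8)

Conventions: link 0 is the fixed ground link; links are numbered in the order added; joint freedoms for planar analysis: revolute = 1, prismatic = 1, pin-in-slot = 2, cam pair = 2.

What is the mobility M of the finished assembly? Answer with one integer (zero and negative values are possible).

link 0 = ground. State L|J1|J2 = 1|0|0
+link1  2|0|0
+link2  3|0|0
+link3  4|0|0
+link4  5|0|0
P(1,0) f=1→J1  5|1|0
P(3,0) f=1→J1  5|2|0
+link5  6|2|0
PS(1,5) f=2→J2  6|2|1
+link6  7|2|1
R(1,6) f=1→J1  7|3|1
+link7  8|3|1
C(0,2) f=2→J2  8|3|2
P(1,3) f=1→J1  8|4|2
R(3,7) f=1→J1  8|5|2
R(7,0) f=1→J1  8|6|2
C(2,5) f=2→J2  8|6|3
P(2,1) f=1→J1  8|7|3
R(0,4) f=1→J1  8|8|3
+link8  9|8|3
R(6,8) f=1→J1  9|9|3
P(2,3) f=1→J1  9|10|3
PS(2,8) f=2→J2  9|10|4
P(7,1) f=1→J1  9|11|4
+link9  10|11|4
C(8,3) f=2→J2  10|11|5
PS(1,9) f=2→J2  10|11|6
R(4,8) f=1→J1  10|12|6
M = 3(10−1)−2·12−6 = 27−24−6 = -3

M = -3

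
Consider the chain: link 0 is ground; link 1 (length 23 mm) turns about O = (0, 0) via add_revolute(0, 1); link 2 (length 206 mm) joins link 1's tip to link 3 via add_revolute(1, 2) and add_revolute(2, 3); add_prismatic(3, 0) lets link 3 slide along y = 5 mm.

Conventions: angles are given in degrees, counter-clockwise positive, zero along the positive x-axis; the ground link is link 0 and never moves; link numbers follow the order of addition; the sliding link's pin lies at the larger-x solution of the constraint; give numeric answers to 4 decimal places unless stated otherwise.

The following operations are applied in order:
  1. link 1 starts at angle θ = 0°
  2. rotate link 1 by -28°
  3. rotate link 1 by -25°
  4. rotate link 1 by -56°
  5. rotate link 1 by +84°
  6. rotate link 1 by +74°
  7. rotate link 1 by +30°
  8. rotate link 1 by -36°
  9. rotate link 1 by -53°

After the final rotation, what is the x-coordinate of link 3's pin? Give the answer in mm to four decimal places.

geometry: r = 23 mm, L = 206 mm, e = 5 mm; θ starts at 0°
rotate link 1 by -28°: θ ← 0° -28° = -28°
rotate link 1 by -25°: θ ← -28° -25° = -53°
rotate link 1 by -56°: θ ← -53° -56° = -109°
rotate link 1 by +84°: θ ← -109° +84° = -25°
rotate link 1 by +74°: θ ← -25° +74° = 49°
rotate link 1 by +30°: θ ← 49° +30° = 79°
rotate link 1 by -36°: θ ← 79° -36° = 43°
rotate link 1 by -53°: θ ← 43° -53° = -10°
crank pin P = (r cos θ, r sin θ) = (22.650578, -3.993908)
h = r sin θ − e = -3.993908 − 5 = -8.993908
x = r cos θ + √(L² − h²) = 22.650578 + 205.803570 = 228.454149

228.4541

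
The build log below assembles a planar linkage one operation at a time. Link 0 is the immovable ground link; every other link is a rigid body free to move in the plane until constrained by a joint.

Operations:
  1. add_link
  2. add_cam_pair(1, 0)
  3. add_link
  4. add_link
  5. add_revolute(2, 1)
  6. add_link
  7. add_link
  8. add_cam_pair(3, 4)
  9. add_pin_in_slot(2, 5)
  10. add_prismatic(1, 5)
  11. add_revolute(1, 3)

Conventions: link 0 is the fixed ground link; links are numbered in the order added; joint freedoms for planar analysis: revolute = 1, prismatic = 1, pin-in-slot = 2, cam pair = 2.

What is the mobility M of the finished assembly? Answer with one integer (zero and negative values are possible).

(L,J1,J2)=(1,0,0); link0 fixed
link1: (2,0,0)
C 1-0 [J2]: (2,0,1)
link2: (3,0,1)
link3: (4,0,1)
R 2-1 [J1]: (4,1,1)
link4: (5,1,1)
link5: (6,1,1)
C 3-4 [J2]: (6,1,2)
PS 2-5 [J2]: (6,1,3)
P 1-5 [J1]: (6,2,3)
R 1-3 [J1]: (6,3,3)
Grübler: 3·5 − 2·3 − 3 = 6

M = 6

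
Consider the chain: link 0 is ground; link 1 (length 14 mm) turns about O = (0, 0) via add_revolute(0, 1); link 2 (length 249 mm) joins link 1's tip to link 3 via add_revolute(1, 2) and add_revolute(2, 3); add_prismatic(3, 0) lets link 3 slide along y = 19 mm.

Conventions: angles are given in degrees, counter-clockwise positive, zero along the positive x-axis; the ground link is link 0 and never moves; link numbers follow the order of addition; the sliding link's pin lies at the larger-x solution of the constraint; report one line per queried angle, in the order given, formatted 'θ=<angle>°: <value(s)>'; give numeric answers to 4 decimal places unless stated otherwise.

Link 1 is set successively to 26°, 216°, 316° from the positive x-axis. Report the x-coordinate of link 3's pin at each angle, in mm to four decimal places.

geometry: r = 14 mm, L = 249 mm, e = 19 mm
θ=26°: crank pin P = (r cos θ, r sin θ) = (12.583117, 6.137196)
θ=26°: h = r sin θ − e = 6.137196 − 19 = -12.862804
θ=26°: x = r cos θ + √(L² − h²) = 12.583117 + 248.667546 = 261.250662
θ=216°: crank pin P = (r cos θ, r sin θ) = (-11.326238, -8.228994)
θ=216°: h = r sin θ − e = -8.228994 − 19 = -27.228994
θ=216°: x = r cos θ + √(L² − h²) = -11.326238 + 247.506731 = 236.180493
θ=316°: crank pin P = (r cos θ, r sin θ) = (10.070757, -9.725217)
θ=316°: h = r sin θ − e = -9.725217 − 19 = -28.725217
θ=316°: x = r cos θ + √(L² − h²) = 10.070757 + 247.337546 = 257.408304

θ=26°: 261.2507
θ=216°: 236.1805
θ=316°: 257.4083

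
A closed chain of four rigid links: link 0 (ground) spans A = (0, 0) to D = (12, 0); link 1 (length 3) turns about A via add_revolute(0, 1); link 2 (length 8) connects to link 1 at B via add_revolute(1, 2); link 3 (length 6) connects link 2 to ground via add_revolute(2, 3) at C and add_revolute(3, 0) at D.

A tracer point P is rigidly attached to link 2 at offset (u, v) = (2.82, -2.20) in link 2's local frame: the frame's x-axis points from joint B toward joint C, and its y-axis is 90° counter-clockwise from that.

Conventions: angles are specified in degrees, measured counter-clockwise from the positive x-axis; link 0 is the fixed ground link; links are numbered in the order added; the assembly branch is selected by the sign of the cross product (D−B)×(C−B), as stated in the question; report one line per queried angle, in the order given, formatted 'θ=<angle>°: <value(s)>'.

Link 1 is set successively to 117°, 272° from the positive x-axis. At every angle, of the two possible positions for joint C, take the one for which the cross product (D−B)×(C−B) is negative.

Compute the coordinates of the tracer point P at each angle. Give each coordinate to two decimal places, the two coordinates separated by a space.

A=(0,0), D=(12.00,0)
θ=117°: B = A + 3.00·(cos117°, sin117°) = (-1.3620, 2.6730)
θ=117°: |BD| = 13.6267
θ=117°: circle(B,8.00) ∩ circle(D,6.00): a=7.8408, h=1.5883
θ=117°:   candidates: C₊=(6.6380,2.6924) cross=21.643; C₋=(6.0149,-0.4224) cross=-21.643
θ=117°:   branch - wants cross < 0 → take C=(6.0149,-0.4224) (cross=-21.643)
θ=117°: ex = (C−B)/|BC| = (0.9221,-0.3869); ey = (0.3869,0.9221)
θ=117°: P = B + 2.82·ex + -2.20·ey = (0.3871,-0.4468)
θ=272°: B = A + 3.00·(cos272°, sin272°) = (0.1047, -2.9982)
θ=272°: |BD| = 12.2673
θ=272°: circle(B,8.00) ∩ circle(D,6.00): a=7.2749, h=3.3280
θ=272°:   candidates: C₊=(6.3456,2.0069) cross=40.826; C₋=(7.9724,-4.4473) cross=-40.826
θ=272°:   branch - wants cross < 0 → take C=(7.9724,-4.4473) (cross=-40.826)
θ=272°: ex = (C−B)/|BC| = (0.9835,-0.1811); ey = (0.1811,0.9835)
θ=272°: P = B + 2.82·ex + -2.20·ey = (2.4796,-5.6726)

θ=117°: 0.39 -0.45
θ=272°: 2.48 -5.67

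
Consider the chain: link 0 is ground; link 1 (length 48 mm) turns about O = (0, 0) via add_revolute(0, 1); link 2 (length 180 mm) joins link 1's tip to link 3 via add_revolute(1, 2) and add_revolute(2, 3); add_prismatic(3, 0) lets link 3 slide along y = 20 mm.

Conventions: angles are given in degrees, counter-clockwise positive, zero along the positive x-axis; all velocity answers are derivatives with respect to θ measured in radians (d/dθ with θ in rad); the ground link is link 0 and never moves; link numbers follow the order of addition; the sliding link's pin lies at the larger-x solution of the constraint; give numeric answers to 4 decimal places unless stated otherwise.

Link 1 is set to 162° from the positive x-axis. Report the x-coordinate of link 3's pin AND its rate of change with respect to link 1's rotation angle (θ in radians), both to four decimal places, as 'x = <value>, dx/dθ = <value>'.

geometry: r = 48 mm, L = 180 mm, e = 20 mm
crank pin P = (r cos θ, r sin θ) = (-45.650713, 14.832816)
h = r sin θ − e = 14.832816 − 20 = -5.167184
x = r cos θ + √(L² − h²) = -45.650713 + 179.925819 = 134.275106
dx/dθ = −r sin θ − h·r cos θ/√(L² − h²) (θ in radians; h = -5.167184) = -16.143832

x = 134.2751, dx/dθ = -16.1438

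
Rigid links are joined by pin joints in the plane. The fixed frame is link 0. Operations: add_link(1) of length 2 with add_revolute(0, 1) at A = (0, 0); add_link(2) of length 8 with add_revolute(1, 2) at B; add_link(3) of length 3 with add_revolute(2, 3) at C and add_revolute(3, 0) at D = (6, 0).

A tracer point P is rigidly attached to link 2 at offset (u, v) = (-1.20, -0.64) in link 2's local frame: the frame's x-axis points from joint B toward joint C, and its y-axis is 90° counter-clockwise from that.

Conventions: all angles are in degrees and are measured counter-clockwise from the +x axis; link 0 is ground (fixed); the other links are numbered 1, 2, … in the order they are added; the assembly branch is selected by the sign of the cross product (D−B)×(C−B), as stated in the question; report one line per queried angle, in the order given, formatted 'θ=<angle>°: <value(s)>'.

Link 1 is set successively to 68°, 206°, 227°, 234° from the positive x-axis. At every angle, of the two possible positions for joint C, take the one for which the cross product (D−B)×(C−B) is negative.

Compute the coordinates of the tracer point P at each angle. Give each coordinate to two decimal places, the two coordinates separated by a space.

A=(0,0), D=(6.00,0)
θ=68°: B = A + 2.00·(cos68°, sin68°) = (0.7492, 1.8544)
θ=68°: |BD| = 5.5686
θ=68°: circle(B,8.00) ∩ circle(D,3.00): a=7.7227, h=2.0880
θ=68°:   candidates: C₊=(8.7265,1.2515) cross=11.627; C₋=(7.3358,-2.6862) cross=-11.627
θ=68°:   branch - wants cross < 0 → take C=(7.3358,-2.6862) (cross=-11.627)
θ=68°: ex = (C−B)/|BC| = (0.8233,-0.5676); ey = (0.5676,0.8233)
θ=68°: P = B + -1.20·ex + -0.64·ey = (-0.6020,2.0085)
θ=206°: B = A + 2.00·(cos206°, sin206°) = (-1.7976, -0.8767)
θ=206°: |BD| = 7.8467
θ=206°: circle(B,8.00) ∩ circle(D,3.00): a=7.4280, h=2.9706
θ=206°:   candidates: C₊=(5.2520,2.9053) cross=23.310; C₋=(5.9158,-2.9988) cross=-23.310
θ=206°:   branch - wants cross < 0 → take C=(5.9158,-2.9988) (cross=-23.310)
θ=206°: ex = (C−B)/|BC| = (0.9642,-0.2653); ey = (0.2653,0.9642)
θ=206°: P = B + -1.20·ex + -0.64·ey = (-3.1244,-1.1755)
θ=227°: B = A + 2.00·(cos227°, sin227°) = (-1.3640, -1.4627)
θ=227°: |BD| = 7.5079
θ=227°: circle(B,8.00) ∩ circle(D,3.00): a=7.4168, h=2.9986
θ=227°:   candidates: C₊=(5.3264,2.9234) cross=22.513; C₋=(6.4948,-2.9589) cross=-22.513
θ=227°:   branch - wants cross < 0 → take C=(6.4948,-2.9589) (cross=-22.513)
θ=227°: ex = (C−B)/|BC| = (0.9824,-0.1870); ey = (0.1870,0.9824)
θ=227°: P = B + -1.20·ex + -0.64·ey = (-2.6625,-1.8670)
θ=234°: B = A + 2.00·(cos234°, sin234°) = (-1.1756, -1.6180)
θ=234°: |BD| = 7.3557
θ=234°: circle(B,8.00) ∩ circle(D,3.00): a=7.4164, h=2.9994
θ=234°:   candidates: C₊=(5.3995,2.9393) cross=22.063; C₋=(6.7190,-2.9126) cross=-22.063
θ=234°:   branch - wants cross < 0 → take C=(6.7190,-2.9126) (cross=-22.063)
θ=234°: ex = (C−B)/|BC| = (0.9868,-0.1618); ey = (0.1618,0.9868)
θ=234°: P = B + -1.20·ex + -0.64·ey = (-2.4633,-2.0554)

θ=68°: -0.60 2.01
θ=206°: -3.12 -1.18
θ=227°: -2.66 -1.87
θ=234°: -2.46 -2.06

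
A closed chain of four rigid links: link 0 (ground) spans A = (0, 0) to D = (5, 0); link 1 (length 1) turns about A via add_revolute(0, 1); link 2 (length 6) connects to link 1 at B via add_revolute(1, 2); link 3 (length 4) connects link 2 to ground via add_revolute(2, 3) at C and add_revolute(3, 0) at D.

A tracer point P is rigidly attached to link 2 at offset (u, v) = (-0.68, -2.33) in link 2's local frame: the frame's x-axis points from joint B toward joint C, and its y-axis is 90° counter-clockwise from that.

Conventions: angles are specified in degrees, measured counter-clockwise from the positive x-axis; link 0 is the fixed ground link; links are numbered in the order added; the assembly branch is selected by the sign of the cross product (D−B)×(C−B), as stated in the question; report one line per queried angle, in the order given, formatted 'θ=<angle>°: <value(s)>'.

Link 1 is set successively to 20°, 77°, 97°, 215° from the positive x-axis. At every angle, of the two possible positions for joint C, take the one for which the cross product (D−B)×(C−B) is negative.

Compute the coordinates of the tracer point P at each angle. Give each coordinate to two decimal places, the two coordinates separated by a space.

A=(0,0), D=(5.00,0)
θ=20°: B = A + 1.00·(cos20°, sin20°) = (0.9397, 0.3420)
θ=20°: |BD| = 4.0747
θ=20°: circle(B,6.00) ∩ circle(D,4.00): a=4.4915, h=3.9782
θ=20°:   candidates: C₊=(5.7493,3.9292) cross=16.210; C₋=(5.0814,-3.9992) cross=-16.210
θ=20°:   branch - wants cross < 0 → take C=(5.0814,-3.9992) (cross=-16.210)
θ=20°: ex = (C−B)/|BC| = (0.6903,-0.7235); ey = (0.7235,0.6903)
θ=20°: P = B + -0.68·ex + -2.33·ey = (-1.2155,-0.7744)
θ=77°: B = A + 1.00·(cos77°, sin77°) = (0.2250, 0.9744)
θ=77°: |BD| = 4.8734
θ=77°: circle(B,6.00) ∩ circle(D,4.00): a=4.4887, h=3.9814
θ=77°:   candidates: C₊=(5.4190,3.9780) cross=19.403; C₋=(3.8270,-3.8241) cross=-19.403
θ=77°:   branch - wants cross < 0 → take C=(3.8270,-3.8241) (cross=-19.403)
θ=77°: ex = (C−B)/|BC| = (0.6003,-0.7997); ey = (0.7997,0.6003)
θ=77°: P = B + -0.68·ex + -2.33·ey = (-2.0467,0.1194)
θ=97°: B = A + 1.00·(cos97°, sin97°) = (-0.1219, 0.9925)
θ=97°: |BD| = 5.2172
θ=97°: circle(B,6.00) ∩ circle(D,4.00): a=4.5253, h=3.9397
θ=97°:   candidates: C₊=(5.0703,3.9994) cross=20.554; C₋=(3.5713,-3.7361) cross=-20.554
θ=97°:   branch - wants cross < 0 → take C=(3.5713,-3.7361) (cross=-20.554)
θ=97°: ex = (C−B)/|BC| = (0.6155,-0.7881); ey = (0.7881,0.6155)
θ=97°: P = B + -0.68·ex + -2.33·ey = (-2.3767,0.0943)
θ=215°: B = A + 1.00·(cos215°, sin215°) = (-0.8192, -0.5736)
θ=215°: |BD| = 5.8474
θ=215°: circle(B,6.00) ∩ circle(D,4.00): a=4.6339, h=3.8115
θ=215°:   candidates: C₊=(3.4185,3.6741) cross=22.287; C₋=(4.1662,-3.9121) cross=-22.287
θ=215°:   branch - wants cross < 0 → take C=(4.1662,-3.9121) (cross=-22.287)
θ=215°: ex = (C−B)/|BC| = (0.8309,-0.5564); ey = (0.5564,0.8309)
θ=215°: P = B + -0.68·ex + -2.33·ey = (-2.6806,-2.1312)

θ=20°: -1.22 -0.77
θ=77°: -2.05 0.12
θ=97°: -2.38 0.09
θ=215°: -2.68 -2.13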